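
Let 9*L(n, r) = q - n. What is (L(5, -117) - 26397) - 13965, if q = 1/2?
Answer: -80725/2 ≈ -40363.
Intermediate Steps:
q = ½ ≈ 0.50000
L(n, r) = 1/18 - n/9 (L(n, r) = (½ - n)/9 = 1/18 - n/9)
(L(5, -117) - 26397) - 13965 = ((1/18 - ⅑*5) - 26397) - 13965 = ((1/18 - 5/9) - 26397) - 13965 = (-½ - 26397) - 13965 = -52795/2 - 13965 = -80725/2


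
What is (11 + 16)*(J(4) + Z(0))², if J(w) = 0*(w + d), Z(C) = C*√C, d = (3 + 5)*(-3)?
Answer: 0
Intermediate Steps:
d = -24 (d = 8*(-3) = -24)
Z(C) = C^(3/2)
J(w) = 0 (J(w) = 0*(w - 24) = 0*(-24 + w) = 0)
(11 + 16)*(J(4) + Z(0))² = (11 + 16)*(0 + 0^(3/2))² = 27*(0 + 0)² = 27*0² = 27*0 = 0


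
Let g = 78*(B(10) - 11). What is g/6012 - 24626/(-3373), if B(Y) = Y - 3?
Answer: 12249928/1689873 ≈ 7.2490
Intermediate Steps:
B(Y) = -3 + Y
g = -312 (g = 78*((-3 + 10) - 11) = 78*(7 - 11) = 78*(-4) = -312)
g/6012 - 24626/(-3373) = -312/6012 - 24626/(-3373) = -312*1/6012 - 24626*(-1/3373) = -26/501 + 24626/3373 = 12249928/1689873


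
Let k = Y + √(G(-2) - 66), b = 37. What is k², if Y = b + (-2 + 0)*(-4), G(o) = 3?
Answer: 1962 + 270*I*√7 ≈ 1962.0 + 714.35*I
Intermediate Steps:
Y = 45 (Y = 37 + (-2 + 0)*(-4) = 37 - 2*(-4) = 37 + 8 = 45)
k = 45 + 3*I*√7 (k = 45 + √(3 - 66) = 45 + √(-63) = 45 + 3*I*√7 ≈ 45.0 + 7.9373*I)
k² = (45 + 3*I*√7)²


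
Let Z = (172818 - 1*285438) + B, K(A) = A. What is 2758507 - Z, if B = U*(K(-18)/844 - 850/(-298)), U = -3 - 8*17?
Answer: 180555466757/62878 ≈ 2.8715e+6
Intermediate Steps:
U = -139 (U = -3 - 136 = -139)
B = -24743251/62878 (B = -139*(-18/844 - 850/(-298)) = -139*(-18*1/844 - 850*(-1/298)) = -139*(-9/422 + 425/149) = -139*178009/62878 = -24743251/62878 ≈ -393.51)
Z = -7106063611/62878 (Z = (172818 - 1*285438) - 24743251/62878 = (172818 - 285438) - 24743251/62878 = -112620 - 24743251/62878 = -7106063611/62878 ≈ -1.1301e+5)
2758507 - Z = 2758507 - 1*(-7106063611/62878) = 2758507 + 7106063611/62878 = 180555466757/62878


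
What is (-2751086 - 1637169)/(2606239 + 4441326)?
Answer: -877651/1409513 ≈ -0.62266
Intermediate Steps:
(-2751086 - 1637169)/(2606239 + 4441326) = -4388255/7047565 = -4388255*1/7047565 = -877651/1409513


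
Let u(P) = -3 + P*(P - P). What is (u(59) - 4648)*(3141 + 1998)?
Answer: -23901489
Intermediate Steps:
u(P) = -3 (u(P) = -3 + P*0 = -3 + 0 = -3)
(u(59) - 4648)*(3141 + 1998) = (-3 - 4648)*(3141 + 1998) = -4651*5139 = -23901489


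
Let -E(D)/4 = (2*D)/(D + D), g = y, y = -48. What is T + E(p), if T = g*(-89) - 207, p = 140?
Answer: 4061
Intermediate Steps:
g = -48
T = 4065 (T = -48*(-89) - 207 = 4272 - 207 = 4065)
E(D) = -4 (E(D) = -4*2*D/(D + D) = -4*2*D/(2*D) = -4*2*D*1/(2*D) = -4*1 = -4)
T + E(p) = 4065 - 4 = 4061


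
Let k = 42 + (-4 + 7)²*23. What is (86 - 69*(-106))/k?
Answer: 7400/249 ≈ 29.719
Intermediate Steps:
k = 249 (k = 42 + 3²*23 = 42 + 9*23 = 42 + 207 = 249)
(86 - 69*(-106))/k = (86 - 69*(-106))/249 = (86 + 7314)*(1/249) = 7400*(1/249) = 7400/249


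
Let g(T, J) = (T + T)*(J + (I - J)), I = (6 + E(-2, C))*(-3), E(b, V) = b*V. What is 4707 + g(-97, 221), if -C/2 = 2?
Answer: 12855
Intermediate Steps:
C = -4 (C = -2*2 = -4)
E(b, V) = V*b
I = -42 (I = (6 - 4*(-2))*(-3) = (6 + 8)*(-3) = 14*(-3) = -42)
g(T, J) = -84*T (g(T, J) = (T + T)*(J + (-42 - J)) = (2*T)*(-42) = -84*T)
4707 + g(-97, 221) = 4707 - 84*(-97) = 4707 + 8148 = 12855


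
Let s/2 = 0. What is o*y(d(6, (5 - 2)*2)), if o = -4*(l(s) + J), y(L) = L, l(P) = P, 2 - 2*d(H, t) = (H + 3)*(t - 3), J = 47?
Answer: 2350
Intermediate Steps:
s = 0 (s = 2*0 = 0)
d(H, t) = 1 - (-3 + t)*(3 + H)/2 (d(H, t) = 1 - (H + 3)*(t - 3)/2 = 1 - (3 + H)*(-3 + t)/2 = 1 - (-3 + t)*(3 + H)/2)
o = -188 (o = -4*(0 + 47) = -4*47 = -188)
o*y(d(6, (5 - 2)*2)) = -188*(11/2 - 3*(5 - 2)*2/2 + (3/2)*6 - ½*6*(5 - 2)*2) = -188*(11/2 - 9*2/2 + 9 - ½*6*3*2) = -188*(11/2 - 3/2*6 + 9 - ½*6*6) = -188*(11/2 - 9 + 9 - 18) = -188*(-25/2) = 2350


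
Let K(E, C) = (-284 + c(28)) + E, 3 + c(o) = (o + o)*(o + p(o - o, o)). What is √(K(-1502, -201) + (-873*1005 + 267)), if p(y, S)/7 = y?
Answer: I*√877319 ≈ 936.65*I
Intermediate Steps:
p(y, S) = 7*y
c(o) = -3 + 2*o² (c(o) = -3 + (o + o)*(o + 7*(o - o)) = -3 + (2*o)*(o + 7*0) = -3 + (2*o)*(o + 0) = -3 + (2*o)*o = -3 + 2*o²)
K(E, C) = 1281 + E (K(E, C) = (-284 + (-3 + 2*28²)) + E = (-284 + (-3 + 2*784)) + E = (-284 + (-3 + 1568)) + E = (-284 + 1565) + E = 1281 + E)
√(K(-1502, -201) + (-873*1005 + 267)) = √((1281 - 1502) + (-873*1005 + 267)) = √(-221 + (-877365 + 267)) = √(-221 - 877098) = √(-877319) = I*√877319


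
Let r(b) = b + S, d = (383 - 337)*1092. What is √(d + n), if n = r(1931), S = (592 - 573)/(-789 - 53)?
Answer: √36981673134/842 ≈ 228.39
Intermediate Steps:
S = -19/842 (S = 19/(-842) = 19*(-1/842) = -19/842 ≈ -0.022565)
d = 50232 (d = 46*1092 = 50232)
r(b) = -19/842 + b (r(b) = b - 19/842 = -19/842 + b)
n = 1625883/842 (n = -19/842 + 1931 = 1625883/842 ≈ 1931.0)
√(d + n) = √(50232 + 1625883/842) = √(43921227/842) = √36981673134/842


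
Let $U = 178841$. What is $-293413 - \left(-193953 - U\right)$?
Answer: $79381$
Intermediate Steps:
$-293413 - \left(-193953 - U\right) = -293413 - \left(-193953 - 178841\right) = -293413 - -372794 = -293413 + 372794 = 79381$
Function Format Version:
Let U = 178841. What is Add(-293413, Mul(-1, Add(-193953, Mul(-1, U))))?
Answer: 79381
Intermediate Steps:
Add(-293413, Mul(-1, Add(-193953, Mul(-1, U)))) = Add(-293413, Mul(-1, Add(-193953, Mul(-1, 178841)))) = Add(-293413, Mul(-1, Add(-193953, -178841))) = Add(-293413, Mul(-1, -372794)) = Add(-293413, 372794) = 79381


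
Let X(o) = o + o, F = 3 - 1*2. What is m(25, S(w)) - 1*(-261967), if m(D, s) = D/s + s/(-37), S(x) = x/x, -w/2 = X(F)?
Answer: 9693703/37 ≈ 2.6199e+5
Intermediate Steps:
F = 1 (F = 3 - 2 = 1)
X(o) = 2*o
w = -4 ≈ -4.0000
S(x) = 1
m(D, s) = -s/37 + D/s (m(D, s) = D/s + s*(-1/37) = D/s - s/37 = -s/37 + D/s)
m(25, S(w)) - 1*(-261967) = (-1/37*1 + 25/1) - 1*(-261967) = (-1/37 + 25*1) + 261967 = (-1/37 + 25) + 261967 = 924/37 + 261967 = 9693703/37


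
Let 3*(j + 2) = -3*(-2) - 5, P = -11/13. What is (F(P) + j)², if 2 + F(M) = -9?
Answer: 1444/9 ≈ 160.44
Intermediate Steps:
P = -11/13 (P = -11*1/13 = -11/13 ≈ -0.84615)
F(M) = -11 (F(M) = -2 - 9 = -11)
j = -5/3 (j = -2 + (-3*(-2) - 5)/3 = -2 + (6 - 5)/3 = -2 + (⅓)*1 = -2 + ⅓ = -5/3 ≈ -1.6667)
(F(P) + j)² = (-11 - 5/3)² = (-38/3)² = 1444/9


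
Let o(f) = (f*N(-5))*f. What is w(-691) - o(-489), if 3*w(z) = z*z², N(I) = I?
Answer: -326352556/3 ≈ -1.0878e+8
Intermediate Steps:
w(z) = z³/3 (w(z) = (z*z²)/3 = z³/3)
o(f) = -5*f² (o(f) = (f*(-5))*f = (-5*f)*f = -5*f²)
w(-691) - o(-489) = (⅓)*(-691)³ - (-5)*(-489)² = (⅓)*(-329939371) - (-5)*239121 = -329939371/3 - 1*(-1195605) = -329939371/3 + 1195605 = -326352556/3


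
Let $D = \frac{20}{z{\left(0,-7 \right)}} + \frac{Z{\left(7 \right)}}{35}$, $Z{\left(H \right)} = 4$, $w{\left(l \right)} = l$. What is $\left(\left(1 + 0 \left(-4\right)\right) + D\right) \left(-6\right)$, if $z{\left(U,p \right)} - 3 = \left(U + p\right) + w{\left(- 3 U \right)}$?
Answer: $\frac{816}{35} \approx 23.314$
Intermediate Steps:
$z{\left(U,p \right)} = 3 + p - 2 U$ ($z{\left(U,p \right)} = 3 - \left(- p + 2 U\right) = 3 + p - 2 U$)
$D = - \frac{171}{35}$ ($D = \frac{20}{3 - 7 - 0} + \frac{4}{35} = \frac{20}{3 - 7 + 0} + 4 \cdot \frac{1}{35} = \frac{20}{-4} + \frac{4}{35} = 20 \left(- \frac{1}{4}\right) + \frac{4}{35} = -5 + \frac{4}{35} = - \frac{171}{35} \approx -4.8857$)
$\left(\left(1 + 0 \left(-4\right)\right) + D\right) \left(-6\right) = \left(\left(1 + 0 \left(-4\right)\right) - \frac{171}{35}\right) \left(-6\right) = \left(\left(1 + 0\right) - \frac{171}{35}\right) \left(-6\right) = \left(1 - \frac{171}{35}\right) \left(-6\right) = \left(- \frac{136}{35}\right) \left(-6\right) = \frac{816}{35}$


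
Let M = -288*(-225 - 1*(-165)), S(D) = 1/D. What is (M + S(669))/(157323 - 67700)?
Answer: 11560321/59957787 ≈ 0.19281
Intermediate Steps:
M = 17280 (M = -288*(-225 + 165) = -288*(-60) = 17280)
(M + S(669))/(157323 - 67700) = (17280 + 1/669)/(157323 - 67700) = (17280 + 1/669)/89623 = (11560321/669)*(1/89623) = 11560321/59957787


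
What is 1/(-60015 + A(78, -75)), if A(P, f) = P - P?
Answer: -1/60015 ≈ -1.6662e-5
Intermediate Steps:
A(P, f) = 0
1/(-60015 + A(78, -75)) = 1/(-60015 + 0) = 1/(-60015) = -1/60015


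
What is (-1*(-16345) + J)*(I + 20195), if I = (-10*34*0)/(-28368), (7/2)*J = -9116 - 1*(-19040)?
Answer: 387348755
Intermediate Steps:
J = 19848/7 (J = 2*(-9116 - 1*(-19040))/7 = 2*(-9116 + 19040)/7 = (2/7)*9924 = 19848/7 ≈ 2835.4)
I = 0 (I = -340*0*(-1/28368) = 0*(-1/28368) = 0)
(-1*(-16345) + J)*(I + 20195) = (-1*(-16345) + 19848/7)*(0 + 20195) = (16345 + 19848/7)*20195 = (134263/7)*20195 = 387348755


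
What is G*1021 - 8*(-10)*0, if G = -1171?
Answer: -1195591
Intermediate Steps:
G*1021 - 8*(-10)*0 = -1171*1021 - 8*(-10)*0 = -1195591 + 80*0 = -1195591 + 0 = -1195591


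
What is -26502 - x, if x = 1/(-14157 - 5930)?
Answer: -532345673/20087 ≈ -26502.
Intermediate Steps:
x = -1/20087 (x = 1/(-20087) = -1/20087 ≈ -4.9783e-5)
-26502 - x = -26502 - 1*(-1/20087) = -26502 + 1/20087 = -532345673/20087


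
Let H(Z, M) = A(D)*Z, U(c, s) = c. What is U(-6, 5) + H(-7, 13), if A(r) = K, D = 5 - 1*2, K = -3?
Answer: 15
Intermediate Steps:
D = 3 (D = 5 - 2 = 3)
A(r) = -3
H(Z, M) = -3*Z
U(-6, 5) + H(-7, 13) = -6 - 3*(-7) = -6 + 21 = 15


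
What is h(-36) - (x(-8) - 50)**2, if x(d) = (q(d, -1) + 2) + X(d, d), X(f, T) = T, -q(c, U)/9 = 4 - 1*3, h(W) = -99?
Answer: -4324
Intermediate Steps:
q(c, U) = -9 (q(c, U) = -9*(4 - 1*3) = -9*(4 - 3) = -9*1 = -9)
x(d) = -7 + d (x(d) = (-9 + 2) + d = -7 + d)
h(-36) - (x(-8) - 50)**2 = -99 - ((-7 - 8) - 50)**2 = -99 - (-15 - 50)**2 = -99 - 1*(-65)**2 = -99 - 1*4225 = -99 - 4225 = -4324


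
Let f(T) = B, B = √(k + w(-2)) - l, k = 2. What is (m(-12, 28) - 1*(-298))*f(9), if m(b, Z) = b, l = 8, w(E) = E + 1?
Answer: -2002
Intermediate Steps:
w(E) = 1 + E
B = -7 (B = √(2 + (1 - 2)) - 1*8 = √(2 - 1) - 8 = √1 - 8 = 1 - 8 = -7)
f(T) = -7
(m(-12, 28) - 1*(-298))*f(9) = (-12 - 1*(-298))*(-7) = (-12 + 298)*(-7) = 286*(-7) = -2002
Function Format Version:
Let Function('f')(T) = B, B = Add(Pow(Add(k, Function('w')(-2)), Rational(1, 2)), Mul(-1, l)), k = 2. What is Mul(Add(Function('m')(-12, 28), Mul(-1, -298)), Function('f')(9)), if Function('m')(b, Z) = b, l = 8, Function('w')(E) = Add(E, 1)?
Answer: -2002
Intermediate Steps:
Function('w')(E) = Add(1, E)
B = -7 (B = Add(Pow(Add(2, Add(1, -2)), Rational(1, 2)), Mul(-1, 8)) = Add(Pow(Add(2, -1), Rational(1, 2)), -8) = Add(Pow(1, Rational(1, 2)), -8) = Add(1, -8) = -7)
Function('f')(T) = -7
Mul(Add(Function('m')(-12, 28), Mul(-1, -298)), Function('f')(9)) = Mul(Add(-12, Mul(-1, -298)), -7) = Mul(Add(-12, 298), -7) = Mul(286, -7) = -2002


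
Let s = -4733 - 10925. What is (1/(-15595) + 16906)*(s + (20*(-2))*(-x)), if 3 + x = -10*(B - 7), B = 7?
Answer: -4159855010682/15595 ≈ -2.6674e+8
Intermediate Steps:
x = -3 (x = -3 - 10*(7 - 7) = -3 - 10*0 = -3 + 0 = -3)
s = -15658
(1/(-15595) + 16906)*(s + (20*(-2))*(-x)) = (1/(-15595) + 16906)*(-15658 + (20*(-2))*(-1*(-3))) = (-1/15595 + 16906)*(-15658 - 40*3) = 263649069*(-15658 - 120)/15595 = (263649069/15595)*(-15778) = -4159855010682/15595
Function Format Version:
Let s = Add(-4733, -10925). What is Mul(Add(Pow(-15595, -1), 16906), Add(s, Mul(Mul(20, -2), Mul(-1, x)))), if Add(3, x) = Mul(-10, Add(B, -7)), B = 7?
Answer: Rational(-4159855010682, 15595) ≈ -2.6674e+8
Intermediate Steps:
x = -3 (x = Add(-3, Mul(-10, Add(7, -7))) = Add(-3, Mul(-10, 0)) = Add(-3, 0) = -3)
s = -15658
Mul(Add(Pow(-15595, -1), 16906), Add(s, Mul(Mul(20, -2), Mul(-1, x)))) = Mul(Add(Pow(-15595, -1), 16906), Add(-15658, Mul(Mul(20, -2), Mul(-1, -3)))) = Mul(Add(Rational(-1, 15595), 16906), Add(-15658, Mul(-40, 3))) = Mul(Rational(263649069, 15595), Add(-15658, -120)) = Mul(Rational(263649069, 15595), -15778) = Rational(-4159855010682, 15595)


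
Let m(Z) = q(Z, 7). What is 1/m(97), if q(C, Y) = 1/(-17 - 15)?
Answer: -32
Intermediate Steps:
q(C, Y) = -1/32 (q(C, Y) = 1/(-32) = -1/32)
m(Z) = -1/32
1/m(97) = 1/(-1/32) = -32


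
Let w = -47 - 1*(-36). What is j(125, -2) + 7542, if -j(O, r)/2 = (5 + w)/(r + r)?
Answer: 7539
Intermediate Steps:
w = -11 (w = -47 + 36 = -11)
j(O, r) = 6/r (j(O, r) = -2*(5 - 11)/(r + r) = -(-12)/(2*r) = -(-12)*1/(2*r) = -(-6)/r = 6/r)
j(125, -2) + 7542 = 6/(-2) + 7542 = 6*(-1/2) + 7542 = -3 + 7542 = 7539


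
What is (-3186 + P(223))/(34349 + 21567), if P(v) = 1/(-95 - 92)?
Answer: -595783/10456292 ≈ -0.056978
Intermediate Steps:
P(v) = -1/187 (P(v) = 1/(-187) = -1/187)
(-3186 + P(223))/(34349 + 21567) = (-3186 - 1/187)/(34349 + 21567) = -595783/187/55916 = -595783/187*1/55916 = -595783/10456292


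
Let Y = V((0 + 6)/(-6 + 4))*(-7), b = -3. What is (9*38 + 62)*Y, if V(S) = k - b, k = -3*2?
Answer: 8484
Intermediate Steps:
k = -6
V(S) = -3 (V(S) = -6 - 1*(-3) = -6 + 3 = -3)
Y = 21 (Y = -3*(-7) = 21)
(9*38 + 62)*Y = (9*38 + 62)*21 = (342 + 62)*21 = 404*21 = 8484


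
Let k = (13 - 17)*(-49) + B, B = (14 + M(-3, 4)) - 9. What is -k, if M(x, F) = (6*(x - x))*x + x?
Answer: -198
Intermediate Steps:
M(x, F) = x (M(x, F) = (6*0)*x + x = 0*x + x = 0 + x = x)
B = 2 (B = (14 - 3) - 9 = 11 - 9 = 2)
k = 198 (k = (13 - 17)*(-49) + 2 = -4*(-49) + 2 = 196 + 2 = 198)
-k = -1*198 = -198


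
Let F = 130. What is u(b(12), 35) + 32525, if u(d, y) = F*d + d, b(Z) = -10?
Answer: 31215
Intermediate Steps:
u(d, y) = 131*d (u(d, y) = 130*d + d = 131*d)
u(b(12), 35) + 32525 = 131*(-10) + 32525 = -1310 + 32525 = 31215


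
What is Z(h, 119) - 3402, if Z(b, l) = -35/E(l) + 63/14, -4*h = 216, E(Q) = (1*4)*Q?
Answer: -231035/68 ≈ -3397.6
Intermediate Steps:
E(Q) = 4*Q
h = -54 (h = -¼*216 = -54)
Z(b, l) = 9/2 - 35/(4*l) (Z(b, l) = -35*1/(4*l) + 63/14 = -35/(4*l) + 63*(1/14) = -35/(4*l) + 9/2 = 9/2 - 35/(4*l))
Z(h, 119) - 3402 = (¼)*(-35 + 18*119)/119 - 3402 = (¼)*(1/119)*(-35 + 2142) - 3402 = (¼)*(1/119)*2107 - 3402 = 301/68 - 3402 = -231035/68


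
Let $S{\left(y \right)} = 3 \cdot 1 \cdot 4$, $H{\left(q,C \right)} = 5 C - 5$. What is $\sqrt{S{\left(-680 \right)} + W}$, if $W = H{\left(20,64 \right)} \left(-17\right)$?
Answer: $i \sqrt{5343} \approx 73.096 i$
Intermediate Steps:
$H{\left(q,C \right)} = -5 + 5 C$
$W = -5355$ ($W = \left(-5 + 5 \cdot 64\right) \left(-17\right) = \left(-5 + 320\right) \left(-17\right) = 315 \left(-17\right) = -5355$)
$S{\left(y \right)} = 12$ ($S{\left(y \right)} = 3 \cdot 4 = 12$)
$\sqrt{S{\left(-680 \right)} + W} = \sqrt{12 - 5355} = \sqrt{-5343} = i \sqrt{5343}$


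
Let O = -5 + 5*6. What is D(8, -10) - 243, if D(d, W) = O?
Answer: -218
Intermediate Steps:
O = 25 (O = -5 + 30 = 25)
D(d, W) = 25
D(8, -10) - 243 = 25 - 243 = -218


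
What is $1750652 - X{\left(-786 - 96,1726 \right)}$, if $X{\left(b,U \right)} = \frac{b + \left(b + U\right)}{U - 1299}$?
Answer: $\frac{747528442}{427} \approx 1.7507 \cdot 10^{6}$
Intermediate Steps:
$X{\left(b,U \right)} = \frac{U + 2 b}{-1299 + U}$ ($X{\left(b,U \right)} = \frac{b + \left(U + b\right)}{-1299 + U} = \frac{U + 2 b}{-1299 + U}$)
$1750652 - X{\left(-786 - 96,1726 \right)} = 1750652 - \frac{1726 + 2 \left(-786 - 96\right)}{-1299 + 1726} = 1750652 - \frac{1726 + 2 \left(-786 - 96\right)}{427} = 1750652 - \frac{1726 + 2 \left(-882\right)}{427} = 1750652 - \frac{1726 - 1764}{427} = 1750652 - \frac{1}{427} \left(-38\right) = 1750652 - - \frac{38}{427} = 1750652 + \frac{38}{427} = \frac{747528442}{427}$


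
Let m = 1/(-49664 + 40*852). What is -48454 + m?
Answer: -755107137/15584 ≈ -48454.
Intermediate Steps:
m = -1/15584 (m = 1/(-49664 + 34080) = 1/(-15584) = -1/15584 ≈ -6.4168e-5)
-48454 + m = -48454 - 1/15584 = -755107137/15584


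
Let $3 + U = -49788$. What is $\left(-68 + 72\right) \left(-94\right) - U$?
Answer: $49415$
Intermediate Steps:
$U = -49791$ ($U = -3 - 49788 = -49791$)
$\left(-68 + 72\right) \left(-94\right) - U = \left(-68 + 72\right) \left(-94\right) - -49791 = 4 \left(-94\right) + 49791 = -376 + 49791 = 49415$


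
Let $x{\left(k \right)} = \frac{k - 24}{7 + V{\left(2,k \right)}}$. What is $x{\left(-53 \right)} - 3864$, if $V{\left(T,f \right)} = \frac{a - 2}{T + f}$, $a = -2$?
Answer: $- \frac{1398831}{361} \approx -3874.9$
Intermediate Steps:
$V{\left(T,f \right)} = - \frac{4}{T + f}$ ($V{\left(T,f \right)} = \frac{-2 - 2}{T + f} = - \frac{4}{T + f}$)
$x{\left(k \right)} = \frac{-24 + k}{7 - \frac{4}{2 + k}}$ ($x{\left(k \right)} = \frac{k - 24}{7 - \frac{4}{2 + k}} = \frac{-24 + k}{7 - \frac{4}{2 + k}}$)
$x{\left(-53 \right)} - 3864 = \frac{\left(-24 - 53\right) \left(2 - 53\right)}{10 + 7 \left(-53\right)} - 3864 = \frac{1}{10 - 371} \left(-77\right) \left(-51\right) - 3864 = \frac{1}{-361} \left(-77\right) \left(-51\right) - 3864 = \left(- \frac{1}{361}\right) \left(-77\right) \left(-51\right) - 3864 = - \frac{3927}{361} - 3864 = - \frac{1398831}{361}$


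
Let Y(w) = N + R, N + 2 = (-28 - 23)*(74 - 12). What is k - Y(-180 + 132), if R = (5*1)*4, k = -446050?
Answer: -442906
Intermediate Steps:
N = -3164 (N = -2 + (-28 - 23)*(74 - 12) = -2 - 51*62 = -2 - 3162 = -3164)
R = 20 (R = 5*4 = 20)
Y(w) = -3144 (Y(w) = -3164 + 20 = -3144)
k - Y(-180 + 132) = -446050 - 1*(-3144) = -446050 + 3144 = -442906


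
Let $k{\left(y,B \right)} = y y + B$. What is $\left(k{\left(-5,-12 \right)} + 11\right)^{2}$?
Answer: $576$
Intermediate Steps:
$k{\left(y,B \right)} = B + y^{2}$ ($k{\left(y,B \right)} = y^{2} + B = B + y^{2}$)
$\left(k{\left(-5,-12 \right)} + 11\right)^{2} = \left(\left(-12 + \left(-5\right)^{2}\right) + 11\right)^{2} = \left(\left(-12 + 25\right) + 11\right)^{2} = \left(13 + 11\right)^{2} = 24^{2} = 576$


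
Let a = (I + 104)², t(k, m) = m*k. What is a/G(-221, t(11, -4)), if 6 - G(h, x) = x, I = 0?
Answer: 5408/25 ≈ 216.32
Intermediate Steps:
t(k, m) = k*m
G(h, x) = 6 - x
a = 10816 (a = (0 + 104)² = 104² = 10816)
a/G(-221, t(11, -4)) = 10816/(6 - 11*(-4)) = 10816/(6 - 1*(-44)) = 10816/(6 + 44) = 10816/50 = 10816*(1/50) = 5408/25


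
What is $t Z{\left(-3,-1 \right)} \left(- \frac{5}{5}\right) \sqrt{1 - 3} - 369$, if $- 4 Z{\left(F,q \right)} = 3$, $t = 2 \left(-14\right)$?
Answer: $-369 - 21 i \sqrt{2} \approx -369.0 - 29.698 i$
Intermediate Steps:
$t = -28$
$Z{\left(F,q \right)} = - \frac{3}{4}$ ($Z{\left(F,q \right)} = \left(- \frac{1}{4}\right) 3 = - \frac{3}{4}$)
$t Z{\left(-3,-1 \right)} \left(- \frac{5}{5}\right) \sqrt{1 - 3} - 369 = - 28 - \frac{3 \left(- \frac{5}{5}\right)}{4} \sqrt{1 - 3} - 369 = - 28 - \frac{3 \left(\left(-5\right) \frac{1}{5}\right)}{4} \sqrt{-2} - 369 = - 28 \left(- \frac{3}{4}\right) \left(-1\right) i \sqrt{2} - 369 = - 28 \frac{3 i \sqrt{2}}{4} - 369 = - 21 i \sqrt{2} - 369 = -369 - 21 i \sqrt{2}$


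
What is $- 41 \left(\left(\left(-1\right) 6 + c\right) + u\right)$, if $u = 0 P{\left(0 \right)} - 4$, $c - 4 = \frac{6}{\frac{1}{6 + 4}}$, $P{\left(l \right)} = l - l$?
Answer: $-2214$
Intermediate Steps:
$P{\left(l \right)} = 0$
$c = 64$ ($c = 4 + \frac{6}{\frac{1}{6 + 4}} = 4 + \frac{6}{\frac{1}{10}} = 4 + 6 \frac{1}{\frac{1}{10}} = 4 + 6 \cdot 10 = 4 + 60 = 64$)
$u = -4$ ($u = 0 \cdot 0 - 4 = 0 - 4 = -4$)
$- 41 \left(\left(\left(-1\right) 6 + c\right) + u\right) = - 41 \left(\left(\left(-1\right) 6 + 64\right) - 4\right) = - 41 \left(\left(-6 + 64\right) - 4\right) = - 41 \left(58 - 4\right) = \left(-41\right) 54 = -2214$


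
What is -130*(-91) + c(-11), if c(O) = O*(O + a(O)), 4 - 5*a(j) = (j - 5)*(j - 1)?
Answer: 61823/5 ≈ 12365.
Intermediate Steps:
a(j) = ⅘ - (-1 + j)*(-5 + j)/5 (a(j) = ⅘ - (j - 5)*(j - 1)/5 = ⅘ - (-5 + j)*(-1 + j)/5 = ⅘ - (-1 + j)*(-5 + j)/5)
c(O) = O*(-⅕ - O²/5 + 11*O/5) (c(O) = O*(O + (-⅕ - O²/5 + 6*O/5)) = O*(-⅕ - O²/5 + 11*O/5))
-130*(-91) + c(-11) = -130*(-91) + (⅕)*(-11)*(-1 - 1*(-11)² + 11*(-11)) = 11830 + (⅕)*(-11)*(-1 - 1*121 - 121) = 11830 + (⅕)*(-11)*(-1 - 121 - 121) = 11830 + (⅕)*(-11)*(-243) = 11830 + 2673/5 = 61823/5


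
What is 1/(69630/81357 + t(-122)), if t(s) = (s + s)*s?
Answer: 27119/807301602 ≈ 3.3592e-5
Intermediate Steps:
t(s) = 2*s² (t(s) = (2*s)*s = 2*s²)
1/(69630/81357 + t(-122)) = 1/(69630/81357 + 2*(-122)²) = 1/(69630*(1/81357) + 2*14884) = 1/(23210/27119 + 29768) = 1/(807301602/27119) = 27119/807301602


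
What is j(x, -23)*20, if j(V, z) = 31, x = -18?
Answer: 620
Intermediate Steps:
j(x, -23)*20 = 31*20 = 620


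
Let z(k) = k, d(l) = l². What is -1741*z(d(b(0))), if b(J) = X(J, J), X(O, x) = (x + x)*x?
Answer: 0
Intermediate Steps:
X(O, x) = 2*x² (X(O, x) = (2*x)*x = 2*x²)
b(J) = 2*J²
-1741*z(d(b(0))) = -1741*(2*0²)² = -1741*(2*0)² = -1741*0² = -1741*0 = 0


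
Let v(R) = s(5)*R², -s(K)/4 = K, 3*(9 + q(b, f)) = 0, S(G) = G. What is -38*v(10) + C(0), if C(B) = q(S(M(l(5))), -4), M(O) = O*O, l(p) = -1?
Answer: 75991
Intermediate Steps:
M(O) = O²
q(b, f) = -9 (q(b, f) = -9 + (⅓)*0 = -9 + 0 = -9)
s(K) = -4*K
v(R) = -20*R² (v(R) = (-4*5)*R² = -20*R²)
C(B) = -9
-38*v(10) + C(0) = -(-760)*10² - 9 = -(-760)*100 - 9 = -38*(-2000) - 9 = 76000 - 9 = 75991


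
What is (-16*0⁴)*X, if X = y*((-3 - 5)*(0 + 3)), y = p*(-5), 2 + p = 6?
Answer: 0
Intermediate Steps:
p = 4 (p = -2 + 6 = 4)
y = -20 (y = 4*(-5) = -20)
X = 480 (X = -20*(-3 - 5)*(0 + 3) = -(-160)*3 = -20*(-24) = 480)
(-16*0⁴)*X = -16*0⁴*480 = -16*0*480 = 0*480 = 0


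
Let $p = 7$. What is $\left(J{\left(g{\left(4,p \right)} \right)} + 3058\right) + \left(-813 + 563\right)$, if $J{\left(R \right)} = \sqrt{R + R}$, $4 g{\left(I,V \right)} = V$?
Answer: $2808 + \frac{\sqrt{14}}{2} \approx 2809.9$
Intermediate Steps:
$g{\left(I,V \right)} = \frac{V}{4}$
$J{\left(R \right)} = \sqrt{2} \sqrt{R}$ ($J{\left(R \right)} = \sqrt{2 R} = \sqrt{2} \sqrt{R}$)
$\left(J{\left(g{\left(4,p \right)} \right)} + 3058\right) + \left(-813 + 563\right) = \left(\sqrt{2} \sqrt{\frac{1}{4} \cdot 7} + 3058\right) + \left(-813 + 563\right) = \left(\sqrt{2} \sqrt{\frac{7}{4}} + 3058\right) - 250 = \left(\sqrt{2} \frac{\sqrt{7}}{2} + 3058\right) - 250 = \left(\frac{\sqrt{14}}{2} + 3058\right) - 250 = \left(3058 + \frac{\sqrt{14}}{2}\right) - 250 = 2808 + \frac{\sqrt{14}}{2}$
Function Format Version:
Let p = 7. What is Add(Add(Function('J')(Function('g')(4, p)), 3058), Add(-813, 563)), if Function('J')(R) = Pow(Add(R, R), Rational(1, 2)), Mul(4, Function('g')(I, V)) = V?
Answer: Add(2808, Mul(Rational(1, 2), Pow(14, Rational(1, 2)))) ≈ 2809.9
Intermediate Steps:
Function('g')(I, V) = Mul(Rational(1, 4), V)
Function('J')(R) = Mul(Pow(2, Rational(1, 2)), Pow(R, Rational(1, 2))) (Function('J')(R) = Pow(Mul(2, R), Rational(1, 2)) = Mul(Pow(2, Rational(1, 2)), Pow(R, Rational(1, 2))))
Add(Add(Function('J')(Function('g')(4, p)), 3058), Add(-813, 563)) = Add(Add(Mul(Pow(2, Rational(1, 2)), Pow(Mul(Rational(1, 4), 7), Rational(1, 2))), 3058), Add(-813, 563)) = Add(Add(Mul(Pow(2, Rational(1, 2)), Pow(Rational(7, 4), Rational(1, 2))), 3058), -250) = Add(Add(Mul(Pow(2, Rational(1, 2)), Mul(Rational(1, 2), Pow(7, Rational(1, 2)))), 3058), -250) = Add(Add(Mul(Rational(1, 2), Pow(14, Rational(1, 2))), 3058), -250) = Add(Add(3058, Mul(Rational(1, 2), Pow(14, Rational(1, 2)))), -250) = Add(2808, Mul(Rational(1, 2), Pow(14, Rational(1, 2))))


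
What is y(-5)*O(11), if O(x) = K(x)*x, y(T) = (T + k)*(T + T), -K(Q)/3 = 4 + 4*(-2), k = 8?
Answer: -3960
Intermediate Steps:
K(Q) = 12 (K(Q) = -3*(4 + 4*(-2)) = -3*(4 - 8) = -3*(-4) = 12)
y(T) = 2*T*(8 + T) (y(T) = (T + 8)*(T + T) = (8 + T)*(2*T) = 2*T*(8 + T))
O(x) = 12*x
y(-5)*O(11) = (2*(-5)*(8 - 5))*(12*11) = (2*(-5)*3)*132 = -30*132 = -3960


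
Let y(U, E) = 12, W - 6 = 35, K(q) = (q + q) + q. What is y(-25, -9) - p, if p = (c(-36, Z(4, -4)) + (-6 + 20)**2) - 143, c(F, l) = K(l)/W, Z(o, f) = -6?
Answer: -1663/41 ≈ -40.561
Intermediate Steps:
K(q) = 3*q (K(q) = 2*q + q = 3*q)
W = 41 (W = 6 + 35 = 41)
c(F, l) = 3*l/41 (c(F, l) = (3*l)/41 = (3*l)*(1/41) = 3*l/41)
p = 2155/41 (p = ((3/41)*(-6) + (-6 + 20)**2) - 143 = (-18/41 + 14**2) - 143 = (-18/41 + 196) - 143 = 8018/41 - 143 = 2155/41 ≈ 52.561)
y(-25, -9) - p = 12 - 1*2155/41 = 12 - 2155/41 = -1663/41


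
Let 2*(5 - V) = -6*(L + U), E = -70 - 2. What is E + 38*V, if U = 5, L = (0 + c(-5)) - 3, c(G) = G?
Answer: -224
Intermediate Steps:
L = -8 (L = (0 - 5) - 3 = -5 - 3 = -8)
E = -72
V = -4 (V = 5 - (-3)*(-8 + 5) = 5 - (-3)*(-3) = 5 - ½*18 = 5 - 9 = -4)
E + 38*V = -72 + 38*(-4) = -72 - 152 = -224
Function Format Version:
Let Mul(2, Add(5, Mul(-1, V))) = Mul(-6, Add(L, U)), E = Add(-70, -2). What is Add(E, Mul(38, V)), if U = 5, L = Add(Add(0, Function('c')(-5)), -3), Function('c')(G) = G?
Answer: -224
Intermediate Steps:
L = -8 (L = Add(Add(0, -5), -3) = Add(-5, -3) = -8)
E = -72
V = -4 (V = Add(5, Mul(Rational(-1, 2), Mul(-6, Add(-8, 5)))) = Add(5, Mul(Rational(-1, 2), Mul(-6, -3))) = Add(5, Mul(Rational(-1, 2), 18)) = Add(5, -9) = -4)
Add(E, Mul(38, V)) = Add(-72, Mul(38, -4)) = Add(-72, -152) = -224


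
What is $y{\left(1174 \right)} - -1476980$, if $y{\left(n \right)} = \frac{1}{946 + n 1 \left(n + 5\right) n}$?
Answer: $\frac{2400075293183001}{1624988350} \approx 1.477 \cdot 10^{6}$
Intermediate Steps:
$y{\left(n \right)} = \frac{1}{946 + n^{2} \left(5 + n\right)}$ ($y{\left(n \right)} = \frac{1}{946 + n 1 \left(5 + n\right) n} = \frac{1}{946 + n \left(5 + n\right) n} = \frac{1}{946 + n^{2} \left(5 + n\right)}$)
$y{\left(1174 \right)} - -1476980 = \frac{1}{946 + 1174^{3} + 5 \cdot 1174^{2}} - -1476980 = \frac{1}{946 + 1618096024 + 5 \cdot 1378276} + 1476980 = \frac{1}{946 + 1618096024 + 6891380} + 1476980 = \frac{1}{1624988350} + 1476980 = \frac{2400075293183001}{1624988350}$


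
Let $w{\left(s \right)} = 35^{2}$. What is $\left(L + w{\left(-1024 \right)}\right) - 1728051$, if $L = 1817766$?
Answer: $90940$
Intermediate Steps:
$w{\left(s \right)} = 1225$
$\left(L + w{\left(-1024 \right)}\right) - 1728051 = \left(1817766 + 1225\right) - 1728051 = 1818991 - 1728051 = 90940$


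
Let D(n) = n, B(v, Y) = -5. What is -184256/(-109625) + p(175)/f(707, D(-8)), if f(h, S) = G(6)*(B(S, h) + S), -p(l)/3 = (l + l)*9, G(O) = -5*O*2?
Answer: -29741219/2850250 ≈ -10.435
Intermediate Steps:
G(O) = -10*O
p(l) = -54*l (p(l) = -3*(l + l)*9 = -3*2*l*9 = -54*l)
f(h, S) = 300 - 60*S (f(h, S) = (-10*6)*(-5 + S) = -60*(-5 + S) = 300 - 60*S)
-184256/(-109625) + p(175)/f(707, D(-8)) = -184256/(-109625) + (-54*175)/(300 - 60*(-8)) = -184256*(-1/109625) - 9450/(300 + 480) = 184256/109625 - 9450/780 = 184256/109625 - 9450*1/780 = 184256/109625 - 315/26 = -29741219/2850250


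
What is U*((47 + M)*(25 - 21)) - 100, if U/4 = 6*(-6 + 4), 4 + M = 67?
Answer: -21220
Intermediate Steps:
M = 63 (M = -4 + 67 = 63)
U = -48 (U = 4*(6*(-6 + 4)) = 4*(6*(-2)) = 4*(-12) = -48)
U*((47 + M)*(25 - 21)) - 100 = -48*(47 + 63)*(25 - 21) - 100 = -5280*4 - 100 = -48*440 - 100 = -21120 - 100 = -21220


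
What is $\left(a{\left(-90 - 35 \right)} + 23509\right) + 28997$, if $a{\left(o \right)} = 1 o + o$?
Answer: $52256$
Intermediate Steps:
$a{\left(o \right)} = 2 o$ ($a{\left(o \right)} = o + o = 2 o$)
$\left(a{\left(-90 - 35 \right)} + 23509\right) + 28997 = \left(2 \left(-90 - 35\right) + 23509\right) + 28997 = \left(2 \left(-125\right) + 23509\right) + 28997 = \left(-250 + 23509\right) + 28997 = 23259 + 28997 = 52256$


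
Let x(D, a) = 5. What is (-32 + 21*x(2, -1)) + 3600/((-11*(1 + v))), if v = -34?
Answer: 10033/121 ≈ 82.917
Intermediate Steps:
(-32 + 21*x(2, -1)) + 3600/((-11*(1 + v))) = (-32 + 21*5) + 3600/((-11*(1 - 34))) = (-32 + 105) + 3600/((-11*(-33))) = 73 + 3600/363 = 73 + 3600*(1/363) = 73 + 1200/121 = 10033/121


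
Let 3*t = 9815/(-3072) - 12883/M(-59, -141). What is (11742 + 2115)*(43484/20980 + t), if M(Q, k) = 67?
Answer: -943734408755227/1079546880 ≈ -8.7420e+5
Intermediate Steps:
t = -40234181/617472 (t = (9815/(-3072) - 12883/67)/3 = (9815*(-1/3072) - 12883*1/67)/3 = (-9815/3072 - 12883/67)/3 = (⅓)*(-40234181/205824) = -40234181/617472 ≈ -65.160)
(11742 + 2115)*(43484/20980 + t) = (11742 + 2115)*(43484/20980 - 40234181/617472) = 13857*(43484*(1/20980) - 40234181/617472) = 13857*(10871/5245 - 40234181/617472) = 13857*(-204315741233/3238640640) = -943734408755227/1079546880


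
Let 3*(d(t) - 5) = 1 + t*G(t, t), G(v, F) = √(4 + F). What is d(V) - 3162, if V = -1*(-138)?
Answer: -9470/3 + 46*√142 ≈ -2608.5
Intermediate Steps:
V = 138
d(t) = 16/3 + t*√(4 + t)/3 (d(t) = 5 + (1 + t*√(4 + t))/3 = 5 + (⅓ + t*√(4 + t)/3) = 16/3 + t*√(4 + t)/3)
d(V) - 3162 = (16/3 + (⅓)*138*√(4 + 138)) - 3162 = (16/3 + (⅓)*138*√142) - 3162 = (16/3 + 46*√142) - 3162 = -9470/3 + 46*√142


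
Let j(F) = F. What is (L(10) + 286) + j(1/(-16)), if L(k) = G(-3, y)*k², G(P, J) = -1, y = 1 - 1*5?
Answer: 2975/16 ≈ 185.94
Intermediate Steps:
y = -4 (y = 1 - 5 = -4)
L(k) = -k²
(L(10) + 286) + j(1/(-16)) = (-1*10² + 286) + 1/(-16) = (-1*100 + 286) - 1/16 = (-100 + 286) - 1/16 = 186 - 1/16 = 2975/16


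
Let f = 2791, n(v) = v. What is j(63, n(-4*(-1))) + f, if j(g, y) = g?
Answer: 2854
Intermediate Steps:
j(63, n(-4*(-1))) + f = 63 + 2791 = 2854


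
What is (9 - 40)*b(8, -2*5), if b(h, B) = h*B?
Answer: 2480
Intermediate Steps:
b(h, B) = B*h
(9 - 40)*b(8, -2*5) = (9 - 40)*(-2*5*8) = -(-310)*8 = -31*(-80) = 2480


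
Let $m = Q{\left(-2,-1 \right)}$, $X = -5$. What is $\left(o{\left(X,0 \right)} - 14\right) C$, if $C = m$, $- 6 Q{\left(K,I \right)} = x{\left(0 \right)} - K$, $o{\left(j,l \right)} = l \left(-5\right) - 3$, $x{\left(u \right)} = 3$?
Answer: $\frac{85}{6} \approx 14.167$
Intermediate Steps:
$o{\left(j,l \right)} = -3 - 5 l$ ($o{\left(j,l \right)} = - 5 l - 3 = -3 - 5 l$)
$Q{\left(K,I \right)} = - \frac{1}{2} + \frac{K}{6}$ ($Q{\left(K,I \right)} = - \frac{3 - K}{6} = - \frac{1}{2} + \frac{K}{6}$)
$m = - \frac{5}{6}$ ($m = - \frac{1}{2} + \frac{1}{6} \left(-2\right) = - \frac{1}{2} - \frac{1}{3} = - \frac{5}{6} \approx -0.83333$)
$C = - \frac{5}{6} \approx -0.83333$
$\left(o{\left(X,0 \right)} - 14\right) C = \left(\left(-3 - 0\right) - 14\right) \left(- \frac{5}{6}\right) = \left(\left(-3 + 0\right) - 14\right) \left(- \frac{5}{6}\right) = \left(-3 - 14\right) \left(- \frac{5}{6}\right) = \left(-17\right) \left(- \frac{5}{6}\right) = \frac{85}{6}$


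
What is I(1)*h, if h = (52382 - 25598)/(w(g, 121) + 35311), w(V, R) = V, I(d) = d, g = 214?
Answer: 26784/35525 ≈ 0.75395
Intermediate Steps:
h = 26784/35525 (h = (52382 - 25598)/(214 + 35311) = 26784/35525 ≈ 0.75395)
I(1)*h = 1*(26784/35525) = 26784/35525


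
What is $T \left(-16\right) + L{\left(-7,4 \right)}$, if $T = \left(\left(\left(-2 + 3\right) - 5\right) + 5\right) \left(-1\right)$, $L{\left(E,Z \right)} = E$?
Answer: $9$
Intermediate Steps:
$T = -1$ ($T = \left(\left(1 - 5\right) + 5\right) \left(-1\right) = \left(-4 + 5\right) \left(-1\right) = 1 \left(-1\right) = -1$)
$T \left(-16\right) + L{\left(-7,4 \right)} = \left(-1\right) \left(-16\right) - 7 = 16 - 7 = 9$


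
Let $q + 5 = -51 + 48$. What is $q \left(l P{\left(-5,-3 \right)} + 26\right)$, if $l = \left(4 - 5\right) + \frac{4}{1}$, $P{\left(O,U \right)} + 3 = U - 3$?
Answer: $8$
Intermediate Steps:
$P{\left(O,U \right)} = -6 + U$ ($P{\left(O,U \right)} = -3 + \left(U - 3\right) = -3 + \left(-3 + U\right) = -6 + U$)
$l = 3$ ($l = -1 + 4 \cdot 1 = -1 + 4 = 3$)
$q = -8$ ($q = -5 + \left(-51 + 48\right) = -5 - 3 = -8$)
$q \left(l P{\left(-5,-3 \right)} + 26\right) = - 8 \left(3 \left(-6 - 3\right) + 26\right) = - 8 \left(3 \left(-9\right) + 26\right) = - 8 \left(-27 + 26\right) = \left(-8\right) \left(-1\right) = 8$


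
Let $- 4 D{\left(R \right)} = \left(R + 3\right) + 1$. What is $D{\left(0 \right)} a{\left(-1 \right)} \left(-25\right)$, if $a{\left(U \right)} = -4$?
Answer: $-100$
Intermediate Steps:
$D{\left(R \right)} = -1 - \frac{R}{4}$ ($D{\left(R \right)} = - \frac{\left(R + 3\right) + 1}{4} = - \frac{\left(3 + R\right) + 1}{4} = - \frac{4 + R}{4} = -1 - \frac{R}{4}$)
$D{\left(0 \right)} a{\left(-1 \right)} \left(-25\right) = \left(-1 - 0\right) \left(-4\right) \left(-25\right) = \left(-1 + 0\right) \left(-4\right) \left(-25\right) = \left(-1\right) \left(-4\right) \left(-25\right) = 4 \left(-25\right) = -100$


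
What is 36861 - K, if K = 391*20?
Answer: 29041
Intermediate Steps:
K = 7820
36861 - K = 36861 - 1*7820 = 36861 - 7820 = 29041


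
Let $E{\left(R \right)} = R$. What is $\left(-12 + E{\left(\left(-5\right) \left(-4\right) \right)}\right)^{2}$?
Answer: $64$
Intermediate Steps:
$\left(-12 + E{\left(\left(-5\right) \left(-4\right) \right)}\right)^{2} = \left(-12 - -20\right)^{2} = \left(-12 + 20\right)^{2} = 8^{2} = 64$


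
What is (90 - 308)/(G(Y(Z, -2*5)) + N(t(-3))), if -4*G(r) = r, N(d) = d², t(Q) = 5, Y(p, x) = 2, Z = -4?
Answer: -436/49 ≈ -8.8980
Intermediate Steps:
G(r) = -r/4
(90 - 308)/(G(Y(Z, -2*5)) + N(t(-3))) = (90 - 308)/(-¼*2 + 5²) = -218/(-½ + 25) = -218/(49/2) = (2/49)*(-218) = -436/49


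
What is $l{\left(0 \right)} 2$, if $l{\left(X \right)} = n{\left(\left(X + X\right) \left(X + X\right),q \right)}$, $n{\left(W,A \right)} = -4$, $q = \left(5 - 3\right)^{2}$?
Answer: $-8$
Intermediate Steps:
$q = 4$ ($q = 2^{2} = 4$)
$l{\left(X \right)} = -4$
$l{\left(0 \right)} 2 = \left(-4\right) 2 = -8$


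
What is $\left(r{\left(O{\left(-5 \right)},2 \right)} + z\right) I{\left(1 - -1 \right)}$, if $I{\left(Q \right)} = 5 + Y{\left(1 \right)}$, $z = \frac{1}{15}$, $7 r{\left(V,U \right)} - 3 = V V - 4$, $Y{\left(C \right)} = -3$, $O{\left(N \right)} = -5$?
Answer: $\frac{734}{105} \approx 6.9905$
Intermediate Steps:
$r{\left(V,U \right)} = - \frac{1}{7} + \frac{V^{2}}{7}$ ($r{\left(V,U \right)} = \frac{3}{7} + \frac{V V - 4}{7} = \frac{3}{7} + \frac{V^{2} - 4}{7} = \frac{3}{7} + \frac{-4 + V^{2}}{7} = \frac{3}{7} + \left(- \frac{4}{7} + \frac{V^{2}}{7}\right) = - \frac{1}{7} + \frac{V^{2}}{7}$)
$z = \frac{1}{15} \approx 0.066667$
$I{\left(Q \right)} = 2$ ($I{\left(Q \right)} = 5 - 3 = 2$)
$\left(r{\left(O{\left(-5 \right)},2 \right)} + z\right) I{\left(1 - -1 \right)} = \left(\left(- \frac{1}{7} + \frac{\left(-5\right)^{2}}{7}\right) + \frac{1}{15}\right) 2 = \left(\left(- \frac{1}{7} + \frac{1}{7} \cdot 25\right) + \frac{1}{15}\right) 2 = \left(\left(- \frac{1}{7} + \frac{25}{7}\right) + \frac{1}{15}\right) 2 = \left(\frac{24}{7} + \frac{1}{15}\right) 2 = \frac{367}{105} \cdot 2 = \frac{734}{105}$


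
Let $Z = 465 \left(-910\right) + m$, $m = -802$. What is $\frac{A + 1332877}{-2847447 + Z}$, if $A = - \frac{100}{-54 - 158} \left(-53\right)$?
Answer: $- \frac{1332852}{3271399} \approx -0.40743$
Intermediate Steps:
$Z = -423952$ ($Z = 465 \left(-910\right) - 802 = -423150 - 802 = -423952$)
$A = -25$ ($A = - \frac{100}{-212} \left(-53\right) = \left(-100\right) \left(- \frac{1}{212}\right) \left(-53\right) = \frac{25}{53} \left(-53\right) = -25$)
$\frac{A + 1332877}{-2847447 + Z} = \frac{-25 + 1332877}{-2847447 - 423952} = \frac{1332852}{-3271399} = 1332852 \left(- \frac{1}{3271399}\right) = - \frac{1332852}{3271399}$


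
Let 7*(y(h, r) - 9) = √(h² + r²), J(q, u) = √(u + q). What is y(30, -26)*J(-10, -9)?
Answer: I*√19*(63 + 2*√394)/7 ≈ 63.951*I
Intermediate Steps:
J(q, u) = √(q + u)
y(h, r) = 9 + √(h² + r²)/7
y(30, -26)*J(-10, -9) = (9 + √(30² + (-26)²)/7)*√(-10 - 9) = (9 + √(900 + 676)/7)*√(-19) = (9 + √1576/7)*(I*√19) = (9 + (2*√394)/7)*(I*√19) = (9 + 2*√394/7)*(I*√19) = I*√19*(9 + 2*√394/7)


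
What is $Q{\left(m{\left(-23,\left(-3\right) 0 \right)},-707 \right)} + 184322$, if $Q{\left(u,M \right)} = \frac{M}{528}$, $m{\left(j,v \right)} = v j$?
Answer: $\frac{97321309}{528} \approx 1.8432 \cdot 10^{5}$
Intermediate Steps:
$m{\left(j,v \right)} = j v$
$Q{\left(u,M \right)} = \frac{M}{528}$ ($Q{\left(u,M \right)} = M \frac{1}{528} = \frac{M}{528}$)
$Q{\left(m{\left(-23,\left(-3\right) 0 \right)},-707 \right)} + 184322 = \frac{1}{528} \left(-707\right) + 184322 = - \frac{707}{528} + 184322 = \frac{97321309}{528}$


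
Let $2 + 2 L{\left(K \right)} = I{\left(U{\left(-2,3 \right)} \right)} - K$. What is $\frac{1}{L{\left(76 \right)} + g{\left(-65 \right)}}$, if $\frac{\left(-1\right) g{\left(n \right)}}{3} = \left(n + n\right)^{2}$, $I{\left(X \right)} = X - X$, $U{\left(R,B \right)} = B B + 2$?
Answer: $- \frac{1}{50739} \approx -1.9709 \cdot 10^{-5}$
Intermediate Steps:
$U{\left(R,B \right)} = 2 + B^{2}$ ($U{\left(R,B \right)} = B^{2} + 2 = 2 + B^{2}$)
$I{\left(X \right)} = 0$
$L{\left(K \right)} = -1 - \frac{K}{2}$ ($L{\left(K \right)} = -1 + \frac{0 - K}{2} = -1 + \frac{\left(-1\right) K}{2} = -1 - \frac{K}{2}$)
$g{\left(n \right)} = - 12 n^{2}$ ($g{\left(n \right)} = - 3 \left(n + n\right)^{2} = - 3 \left(2 n\right)^{2} = - 3 \cdot 4 n^{2} = - 12 n^{2}$)
$\frac{1}{L{\left(76 \right)} + g{\left(-65 \right)}} = \frac{1}{\left(-1 - 38\right) - 12 \left(-65\right)^{2}} = \frac{1}{\left(-1 - 38\right) - 50700} = \frac{1}{-39 - 50700} = \frac{1}{-50739} = - \frac{1}{50739}$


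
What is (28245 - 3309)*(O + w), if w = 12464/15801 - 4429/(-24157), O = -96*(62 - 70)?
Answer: 2439740973426136/127234919 ≈ 1.9175e+7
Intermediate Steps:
O = 768 (O = -96*(-8) = 768)
w = 371075477/381704757 (w = 12464*(1/15801) - 4429*(-1/24157) = 12464/15801 + 4429/24157 = 371075477/381704757 ≈ 0.97215)
(28245 - 3309)*(O + w) = (28245 - 3309)*(768 + 371075477/381704757) = 24936*(293520328853/381704757) = 2439740973426136/127234919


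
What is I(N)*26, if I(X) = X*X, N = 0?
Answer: 0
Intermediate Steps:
I(X) = X²
I(N)*26 = 0²*26 = 0*26 = 0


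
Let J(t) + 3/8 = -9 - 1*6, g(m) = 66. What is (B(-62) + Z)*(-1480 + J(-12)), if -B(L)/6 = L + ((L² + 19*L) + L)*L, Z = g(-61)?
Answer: -5796827169/4 ≈ -1.4492e+9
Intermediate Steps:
J(t) = -123/8 (J(t) = -3/8 + (-9 - 1*6) = -3/8 + (-9 - 6) = -3/8 - 15 = -123/8)
Z = 66
B(L) = -6*L - 6*L*(L² + 20*L) (B(L) = -6*(L + ((L² + 19*L) + L)*L) = -6*(L + (L² + 20*L)*L) = -6*(L + L*(L² + 20*L)) = -6*L - 6*L*(L² + 20*L))
(B(-62) + Z)*(-1480 + J(-12)) = (-6*(-62)*(1 + (-62)² + 20*(-62)) + 66)*(-1480 - 123/8) = (-6*(-62)*(1 + 3844 - 1240) + 66)*(-11963/8) = (-6*(-62)*2605 + 66)*(-11963/8) = (969060 + 66)*(-11963/8) = 969126*(-11963/8) = -5796827169/4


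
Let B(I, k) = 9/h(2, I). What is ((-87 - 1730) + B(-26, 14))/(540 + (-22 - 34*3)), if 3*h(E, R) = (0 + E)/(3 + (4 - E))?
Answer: -3499/832 ≈ -4.2055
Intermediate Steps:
h(E, R) = E/(3*(7 - E)) (h(E, R) = ((0 + E)/(3 + (4 - E)))/3 = (E/(7 - E))/3 = E/(3*(7 - E)))
B(I, k) = 135/2 (B(I, k) = 9/((-1*2/(-21 + 3*2))) = 9/((-1*2/(-21 + 6))) = 9/((-1*2/(-15))) = 9/((-1*2*(-1/15))) = 9/(2/15) = 9*(15/2) = 135/2)
((-87 - 1730) + B(-26, 14))/(540 + (-22 - 34*3)) = ((-87 - 1730) + 135/2)/(540 + (-22 - 34*3)) = (-1817 + 135/2)/(540 + (-22 - 102)) = -3499/(2*(540 - 124)) = -3499/2/416 = -3499/2*1/416 = -3499/832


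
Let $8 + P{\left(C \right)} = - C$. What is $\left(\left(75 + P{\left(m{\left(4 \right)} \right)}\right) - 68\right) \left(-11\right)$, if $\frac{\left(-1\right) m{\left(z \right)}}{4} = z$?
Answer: $-165$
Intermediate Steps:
$m{\left(z \right)} = - 4 z$
$P{\left(C \right)} = -8 - C$
$\left(\left(75 + P{\left(m{\left(4 \right)} \right)}\right) - 68\right) \left(-11\right) = \left(\left(75 - \left(8 - 16\right)\right) - 68\right) \left(-11\right) = \left(\left(75 - -8\right) - 68\right) \left(-11\right) = \left(\left(75 + \left(-8 + 16\right)\right) - 68\right) \left(-11\right) = \left(\left(75 + 8\right) - 68\right) \left(-11\right) = \left(83 - 68\right) \left(-11\right) = 15 \left(-11\right) = -165$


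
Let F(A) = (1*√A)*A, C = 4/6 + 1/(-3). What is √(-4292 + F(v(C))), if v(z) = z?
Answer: √(-38628 + √3)/3 ≈ 65.512*I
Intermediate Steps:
C = ⅓ (C = 4*(⅙) + 1*(-⅓) = ⅔ - ⅓ = ⅓ ≈ 0.33333)
F(A) = A^(3/2) (F(A) = √A*A = A^(3/2))
√(-4292 + F(v(C))) = √(-4292 + (⅓)^(3/2)) = √(-4292 + √3/9)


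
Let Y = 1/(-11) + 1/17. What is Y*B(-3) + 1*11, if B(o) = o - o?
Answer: 11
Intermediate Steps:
B(o) = 0
Y = -6/187 (Y = 1*(-1/11) + 1*(1/17) = -1/11 + 1/17 = -6/187 ≈ -0.032086)
Y*B(-3) + 1*11 = -6/187*0 + 1*11 = 0 + 11 = 11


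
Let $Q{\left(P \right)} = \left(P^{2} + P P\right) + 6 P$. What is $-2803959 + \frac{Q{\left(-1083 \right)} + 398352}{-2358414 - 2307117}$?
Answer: $- \frac{4360653458287}{1555177} \approx -2.804 \cdot 10^{6}$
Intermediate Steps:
$Q{\left(P \right)} = 2 P^{2} + 6 P$ ($Q{\left(P \right)} = \left(P^{2} + P^{2}\right) + 6 P = 2 P^{2} + 6 P$)
$-2803959 + \frac{Q{\left(-1083 \right)} + 398352}{-2358414 - 2307117} = -2803959 + \frac{2 \left(-1083\right) \left(3 - 1083\right) + 398352}{-2358414 - 2307117} = -2803959 + \frac{2 \left(-1083\right) \left(-1080\right) + 398352}{-4665531} = -2803959 + \left(2339280 + 398352\right) \left(- \frac{1}{4665531}\right) = -2803959 + 2737632 \left(- \frac{1}{4665531}\right) = -2803959 - \frac{912544}{1555177} = - \frac{4360653458287}{1555177}$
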